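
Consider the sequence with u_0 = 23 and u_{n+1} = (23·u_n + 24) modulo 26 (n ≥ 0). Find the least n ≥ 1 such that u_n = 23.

u_0 = 23; u_1 = 7; u_2 = 3; u_3 = 15; u_4 = 5; u_5 = 9; u_6 = 23.
The sequence repeats with period 6.
The value 23 next appears (with n ≥ 1) at u_6.

6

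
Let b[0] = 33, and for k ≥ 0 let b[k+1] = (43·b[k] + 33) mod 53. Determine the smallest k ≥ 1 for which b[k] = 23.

4

Computing terms: b[0] = 33,  b[1] = 21,  b[2] = 35,  b[3] = 1,  b[4] = 23,  b[5] = 15,  b[6] = 42,  b[7] = 37,  b[8] = 34,  b[9] = 11,  b[10] = 29,  b[11] = 8,  b[12] = 6,  b[13] = 26,  b[14] = 38,  b[15] = 24,  b[16] = 5,  b[17] = 36,  b[18] = 44,  b[19] = 17,  b[20] = 22,  b[21] = 25,  b[22] = 48,  b[23] = 30,  b[24] = 51,  b[25] = 0,  b[26] = 33.
Since b[26] = b[0] = 33, the sequence is periodic with period 26.
The value 23 first appears (with k ≥ 1) at b[4].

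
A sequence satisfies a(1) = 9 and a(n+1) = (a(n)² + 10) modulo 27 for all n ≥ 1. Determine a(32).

Computing terms: a(1) = 9, a(2) = 10, a(3) = 2, a(4) = 14, a(5) = 17, a(6) = 2.
Since a(6) = a(3) = 2, the sequence is eventually periodic: after a pre-period of length 2 it cycles with period 3.
For n ≥ 3, a(n) depends only on (n - 3) mod 3. (32 - 3) mod 3 = 2, so a(32) = a(5) = 17.

17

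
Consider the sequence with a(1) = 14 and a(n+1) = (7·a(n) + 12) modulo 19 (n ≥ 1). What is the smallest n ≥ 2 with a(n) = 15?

Listing terms: a(1) = 14,  a(2) = 15,  a(3) = 3,  a(4) = 14.
The sequence repeats with period 3.
The value 15 first appears (with n ≥ 2) at a(2).

2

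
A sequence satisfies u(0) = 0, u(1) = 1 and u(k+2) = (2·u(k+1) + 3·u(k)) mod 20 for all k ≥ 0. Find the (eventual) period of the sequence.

4

We have u(0) = 0,  u(1) = 1,  u(2) = 2,  u(3) = 7,  u(4) = 0,  u(5) = 1.
Since (u(4), u(5)) = (u(0), u(1)) = (0, 1) (two consecutive terms determine the rest), the sequence is periodic with period 4.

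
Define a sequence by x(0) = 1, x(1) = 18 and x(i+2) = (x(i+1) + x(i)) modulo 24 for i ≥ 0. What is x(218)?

19

x(0) = 1, x(1) = 18, x(2) = 19, x(3) = 13, x(4) = 8, x(5) = 21, x(6) = 5, x(7) = 2, x(8) = 7, x(9) = 9, x(10) = 16, x(11) = 1, x(12) = 17, x(13) = 18, x(14) = 11, x(15) = 5, x(16) = 16, x(17) = 21, x(18) = 13, x(19) = 10, x(20) = 23, x(21) = 9, x(22) = 8, x(23) = 17, x(24) = 1, x(25) = 18.
Since (x(24), x(25)) = (x(0), x(1)) = (1, 18) (two consecutive terms determine the rest), the sequence is periodic with period 24.
So x(218) = x(0 + ((218-0) mod 24)) = x(2) = 19.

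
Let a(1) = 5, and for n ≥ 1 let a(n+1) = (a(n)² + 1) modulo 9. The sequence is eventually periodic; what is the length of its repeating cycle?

Computing terms: a(1) = 5, a(2) = 8, a(3) = 2, a(4) = 5.
The sequence repeats with period 3.

3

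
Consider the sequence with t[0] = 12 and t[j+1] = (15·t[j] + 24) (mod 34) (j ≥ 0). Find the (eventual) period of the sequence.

Listing terms: t[0] = 12,  t[1] = 0,  t[2] = 24,  t[3] = 10,  t[4] = 4,  t[5] = 16,  t[6] = 26,  t[7] = 6,  t[8] = 12.
Since t[8] = t[0] = 12, the sequence is periodic with period 8.

8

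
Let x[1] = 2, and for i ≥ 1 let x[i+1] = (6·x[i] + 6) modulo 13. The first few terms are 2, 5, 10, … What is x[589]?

2

x[1] = 2, x[2] = 5, x[3] = 10, x[4] = 1, x[5] = 12, x[6] = 0, x[7] = 6, x[8] = 3, x[9] = 11, x[10] = 7, x[11] = 9, x[12] = 8, x[13] = 2.
The sequence repeats with period 12.
So x[589] = x[1 + ((589-1) mod 12)] = x[1] = 2.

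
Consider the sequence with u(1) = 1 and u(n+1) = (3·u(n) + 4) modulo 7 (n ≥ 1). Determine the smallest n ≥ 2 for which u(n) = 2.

Computing terms: u(1) = 1,  u(2) = 0,  u(3) = 4,  u(4) = 2,  u(5) = 3,  u(6) = 6,  u(7) = 1.
Since u(7) = u(1) = 1, the sequence is periodic with period 6.
The value 2 first appears (with n ≥ 2) at u(4).

4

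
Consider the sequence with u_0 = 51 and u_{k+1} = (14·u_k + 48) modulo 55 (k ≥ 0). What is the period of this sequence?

10

Computing terms: u_0 = 51,  u_1 = 47,  u_2 = 46,  u_3 = 32,  u_4 = 1,  u_5 = 7,  u_6 = 36,  u_7 = 2,  u_8 = 21,  u_9 = 12,  u_{10} = 51.
The sequence repeats with period 10.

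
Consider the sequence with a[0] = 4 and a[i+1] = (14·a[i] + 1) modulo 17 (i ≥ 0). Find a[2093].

We have a[0] = 4; a[1] = 6; a[2] = 0; a[3] = 1; a[4] = 15; a[5] = 7; a[6] = 14; a[7] = 10; a[8] = 5; a[9] = 3; a[10] = 9; a[11] = 8; a[12] = 11; a[13] = 2; a[14] = 12; a[15] = 16; a[16] = 4.
Since a[16] = a[0] = 4, the sequence is periodic with period 16.
(2093 - 0) mod 16 = 13, so a[2093] = a[13] = 2.

2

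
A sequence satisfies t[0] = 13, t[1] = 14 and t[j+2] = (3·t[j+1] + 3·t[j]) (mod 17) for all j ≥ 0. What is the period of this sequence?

16

We have t[0] = 13, t[1] = 14, t[2] = 13, t[3] = 13, t[4] = 10, t[5] = 1, t[6] = 16, t[7] = 0, t[8] = 14, t[9] = 8, t[10] = 15, t[11] = 1, t[12] = 14, t[13] = 11, t[14] = 7, t[15] = 3, t[16] = 13, t[17] = 14.
Since (t[16], t[17]) = (t[0], t[1]) = (13, 14) (two consecutive terms determine the rest), the sequence is periodic with period 16.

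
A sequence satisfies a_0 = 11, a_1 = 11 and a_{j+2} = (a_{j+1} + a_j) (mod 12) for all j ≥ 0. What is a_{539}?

Listing terms: a_0 = 11,  a_1 = 11,  a_2 = 10,  a_3 = 9,  a_4 = 7,  a_5 = 4,  a_6 = 11,  a_7 = 3,  a_8 = 2,  a_9 = 5,  a_{10} = 7,  a_{11} = 0,  a_{12} = 7,  a_{13} = 7,  a_{14} = 2,  a_{15} = 9,  a_{16} = 11,  a_{17} = 8,  a_{18} = 7,  a_{19} = 3,  a_{20} = 10,  a_{21} = 1,  a_{22} = 11,  a_{23} = 0,  a_{24} = 11,  a_{25} = 11.
Since (a_{24}, a_{25}) = (a_0, a_1) = (11, 11) (two consecutive terms determine the rest), the sequence is periodic with period 24.
So a_{539} = a_{0 + ((539-0) mod 24)} = a_{11} = 0.

0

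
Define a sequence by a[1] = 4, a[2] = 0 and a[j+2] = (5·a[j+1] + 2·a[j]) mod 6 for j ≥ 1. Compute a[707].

We have a[1] = 4, a[2] = 0, a[3] = 2, a[4] = 4, a[5] = 0.
The sequence repeats with period 3.
(707 - 1) mod 3 = 1, so a[707] = a[2] = 0.

0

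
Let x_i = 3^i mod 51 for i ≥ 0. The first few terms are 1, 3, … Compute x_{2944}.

Computing terms: x_0 = 1,  x_1 = 3,  x_2 = 9,  x_3 = 27,  x_4 = 30,  x_5 = 39,  x_6 = 15,  x_7 = 45,  x_8 = 33,  x_9 = 48,  x_{10} = 42,  x_{11} = 24,  x_{12} = 21,  x_{13} = 12,  x_{14} = 36,  x_{15} = 6,  x_{16} = 18,  x_{17} = 3.
Since x_{17} = x_1 = 3, the sequence is eventually periodic: after a pre-period of length 1 it cycles with period 16.
For i ≥ 1, x_i depends only on (i - 1) mod 16. (2944 - 1) mod 16 = 15, so x_{2944} = x_{16} = 18.

18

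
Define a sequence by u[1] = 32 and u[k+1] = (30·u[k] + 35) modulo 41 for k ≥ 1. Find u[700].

36

u[1] = 32; u[2] = 11; u[3] = 37; u[4] = 38; u[5] = 27; u[6] = 25; u[7] = 6; u[8] = 10; u[9] = 7; u[10] = 40; u[11] = 5; u[12] = 21; u[13] = 9; u[14] = 18; u[15] = 1; u[16] = 24; u[17] = 17; u[18] = 12; u[19] = 26; u[20] = 36; u[21] = 8; u[22] = 29; u[23] = 3; u[24] = 2; u[25] = 13; u[26] = 15; u[27] = 34; u[28] = 30; u[29] = 33; u[30] = 0; u[31] = 35; u[32] = 19; u[33] = 31; u[34] = 22; u[35] = 39; u[36] = 16; u[37] = 23; u[38] = 28; u[39] = 14; u[40] = 4; u[41] = 32.
The sequence repeats with period 40.
(700 - 1) mod 40 = 19, so u[700] = u[20] = 36.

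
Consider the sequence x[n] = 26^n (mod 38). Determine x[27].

20

Listing terms: x[1] = 26, x[2] = 30, x[3] = 20, x[4] = 26.
Since x[4] = x[1] = 26, the sequence is periodic with period 3.
(27 - 1) mod 3 = 2, so x[27] = x[3] = 20.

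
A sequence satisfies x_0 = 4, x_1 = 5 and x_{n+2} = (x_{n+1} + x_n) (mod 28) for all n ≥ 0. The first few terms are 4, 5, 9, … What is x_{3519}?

Listing terms: x_0 = 4; x_1 = 5; x_2 = 9; x_3 = 14; x_4 = 23; x_5 = 9; x_6 = 4; x_7 = 13; x_8 = 17; x_9 = 2; x_{10} = 19; x_{11} = 21; x_{12} = 12; x_{13} = 5; x_{14} = 17; x_{15} = 22; x_{16} = 11; x_{17} = 5; x_{18} = 16; x_{19} = 21; x_{20} = 9; x_{21} = 2; x_{22} = 11; x_{23} = 13; x_{24} = 24; x_{25} = 9; x_{26} = 5; x_{27} = 14; x_{28} = 19; x_{29} = 5; x_{30} = 24; x_{31} = 1; x_{32} = 25; x_{33} = 26; x_{34} = 23; x_{35} = 21; x_{36} = 16; x_{37} = 9; x_{38} = 25; x_{39} = 6; x_{40} = 3; x_{41} = 9; x_{42} = 12; x_{43} = 21; x_{44} = 5; x_{45} = 26; x_{46} = 3; x_{47} = 1; x_{48} = 4; x_{49} = 5.
Since (x_{48}, x_{49}) = (x_0, x_1) = (4, 5) (two consecutive terms determine the rest), the sequence is periodic with period 48.
(3519 - 0) mod 48 = 15, so x_{3519} = x_{15} = 22.

22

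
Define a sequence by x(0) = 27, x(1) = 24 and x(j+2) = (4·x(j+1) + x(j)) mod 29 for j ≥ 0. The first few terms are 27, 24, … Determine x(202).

6

x(0) = 27; x(1) = 24; x(2) = 7; x(3) = 23; x(4) = 12; x(5) = 13; x(6) = 6; x(7) = 8; x(8) = 9; x(9) = 15; x(10) = 11; x(11) = 1; x(12) = 15; x(13) = 3; x(14) = 27; x(15) = 24.
Since (x(14), x(15)) = (x(0), x(1)) = (27, 24) (two consecutive terms determine the rest), the sequence is periodic with period 14.
So x(202) = x(0 + ((202-0) mod 14)) = x(6) = 6.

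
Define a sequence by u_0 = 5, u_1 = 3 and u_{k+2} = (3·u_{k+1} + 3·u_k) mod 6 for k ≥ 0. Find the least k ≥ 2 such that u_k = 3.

3

We have u_0 = 5; u_1 = 3; u_2 = 0; u_3 = 3; u_4 = 3; u_5 = 0.
Since (u_4, u_5) = (u_1, u_2) = (3, 0) (two consecutive terms determine the rest), the sequence is eventually periodic: after a pre-period of length 1 it cycles with period 3.
The value 3 first appears (with k ≥ 2) at u_3.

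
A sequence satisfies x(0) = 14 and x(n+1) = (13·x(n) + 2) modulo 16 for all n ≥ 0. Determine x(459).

4

We have x(0) = 14,  x(1) = 8,  x(2) = 10,  x(3) = 4,  x(4) = 6,  x(5) = 0,  x(6) = 2,  x(7) = 12,  x(8) = 14.
Since x(8) = x(0) = 14, the sequence is periodic with period 8.
So x(459) = x(0 + ((459-0) mod 8)) = x(3) = 4.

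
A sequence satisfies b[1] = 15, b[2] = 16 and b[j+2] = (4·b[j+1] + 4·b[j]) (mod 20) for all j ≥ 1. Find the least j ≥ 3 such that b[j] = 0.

4

b[1] = 15; b[2] = 16; b[3] = 4; b[4] = 0; b[5] = 16; b[6] = 4.
Since (b[5], b[6]) = (b[2], b[3]) = (16, 4) (two consecutive terms determine the rest), the sequence is eventually periodic: after a pre-period of length 1 it cycles with period 3.
The value 0 first appears (with j ≥ 3) at b[4].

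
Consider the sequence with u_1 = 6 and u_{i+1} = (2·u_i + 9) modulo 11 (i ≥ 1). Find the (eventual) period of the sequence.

10

Listing terms: u_1 = 6,  u_2 = 10,  u_3 = 7,  u_4 = 1,  u_5 = 0,  u_6 = 9,  u_7 = 5,  u_8 = 8,  u_9 = 3,  u_{10} = 4,  u_{11} = 6.
The sequence repeats with period 10.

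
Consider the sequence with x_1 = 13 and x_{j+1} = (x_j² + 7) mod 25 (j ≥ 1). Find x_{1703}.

Computing terms: x_1 = 13; x_2 = 1; x_3 = 8; x_4 = 21; x_5 = 23; x_6 = 11; x_7 = 3; x_8 = 16; x_9 = 13.
Since x_9 = x_1 = 13, the sequence is periodic with period 8.
So x_{1703} = x_{1 + ((1703-1) mod 8)} = x_7 = 3.

3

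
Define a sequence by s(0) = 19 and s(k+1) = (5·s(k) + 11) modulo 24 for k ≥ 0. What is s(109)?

22

Computing terms: s(0) = 19, s(1) = 10, s(2) = 13, s(3) = 4, s(4) = 7, s(5) = 22, s(6) = 1, s(7) = 16, s(8) = 19.
Since s(8) = s(0) = 19, the sequence is periodic with period 8.
(109 - 0) mod 8 = 5, so s(109) = s(5) = 22.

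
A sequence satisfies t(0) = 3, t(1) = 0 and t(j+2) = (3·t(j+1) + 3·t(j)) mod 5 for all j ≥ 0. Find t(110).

4

Computing terms: t(0) = 3; t(1) = 0; t(2) = 4; t(3) = 2; t(4) = 3; t(5) = 0.
Since (t(4), t(5)) = (t(0), t(1)) = (3, 0) (two consecutive terms determine the rest), the sequence is periodic with period 4.
(110 - 0) mod 4 = 2, so t(110) = t(2) = 4.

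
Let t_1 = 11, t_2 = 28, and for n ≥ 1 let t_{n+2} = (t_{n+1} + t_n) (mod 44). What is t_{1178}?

12

Listing terms: t_1 = 11; t_2 = 28; t_3 = 39; t_4 = 23; t_5 = 18; t_6 = 41; t_7 = 15; t_8 = 12; t_9 = 27; t_{10} = 39; t_{11} = 22; t_{12} = 17; t_{13} = 39; t_{14} = 12; t_{15} = 7; t_{16} = 19; t_{17} = 26; t_{18} = 1; t_{19} = 27; t_{20} = 28; t_{21} = 11; t_{22} = 39; t_{23} = 6; t_{24} = 1; t_{25} = 7; t_{26} = 8; t_{27} = 15; t_{28} = 23; t_{29} = 38; t_{30} = 17; t_{31} = 11; t_{32} = 28.
Since (t_{31}, t_{32}) = (t_1, t_2) = (11, 28) (two consecutive terms determine the rest), the sequence is periodic with period 30.
So t_{1178} = t_{1 + ((1178-1) mod 30)} = t_8 = 12.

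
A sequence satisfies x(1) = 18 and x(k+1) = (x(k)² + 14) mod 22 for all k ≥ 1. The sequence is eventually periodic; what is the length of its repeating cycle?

x(1) = 18,  x(2) = 8,  x(3) = 12,  x(4) = 4,  x(5) = 8.
Since x(5) = x(2) = 8, the sequence is eventually periodic: after a pre-period of length 1 it cycles with period 3.

3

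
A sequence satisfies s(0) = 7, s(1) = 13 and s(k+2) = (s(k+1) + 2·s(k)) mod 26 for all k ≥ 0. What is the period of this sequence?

s(0) = 7,  s(1) = 13,  s(2) = 1,  s(3) = 1,  s(4) = 3,  s(5) = 5,  s(6) = 11,  s(7) = 21,  s(8) = 17,  s(9) = 7,  s(10) = 15,  s(11) = 3,  s(12) = 7,  s(13) = 13.
Since (s(12), s(13)) = (s(0), s(1)) = (7, 13) (two consecutive terms determine the rest), the sequence is periodic with period 12.

12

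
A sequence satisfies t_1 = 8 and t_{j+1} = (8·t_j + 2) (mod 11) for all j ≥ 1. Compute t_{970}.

Listing terms: t_1 = 8,  t_2 = 0,  t_3 = 2,  t_4 = 7,  t_5 = 3,  t_6 = 4,  t_7 = 1,  t_8 = 10,  t_9 = 5,  t_{10} = 9,  t_{11} = 8.
The sequence repeats with period 10.
(970 - 1) mod 10 = 9, so t_{970} = t_{10} = 9.

9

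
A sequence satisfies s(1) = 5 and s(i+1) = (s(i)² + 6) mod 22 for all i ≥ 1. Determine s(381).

We have s(1) = 5, s(2) = 9, s(3) = 21, s(4) = 7, s(5) = 11, s(6) = 17, s(7) = 9.
Since s(7) = s(2) = 9, the sequence is eventually periodic: after a pre-period of length 1 it cycles with period 5.
For i ≥ 2, s(i) depends only on (i - 2) mod 5. (381 - 2) mod 5 = 4, so s(381) = s(6) = 17.

17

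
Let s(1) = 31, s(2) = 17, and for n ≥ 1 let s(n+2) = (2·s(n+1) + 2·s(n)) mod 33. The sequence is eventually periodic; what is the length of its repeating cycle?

We have s(1) = 31; s(2) = 17; s(3) = 30; s(4) = 28; s(5) = 17; s(6) = 24; s(7) = 16; s(8) = 14; s(9) = 27; s(10) = 16; s(11) = 20; s(12) = 6; s(13) = 19; s(14) = 17; s(15) = 6; s(16) = 13; s(17) = 5; s(18) = 3; s(19) = 16; s(20) = 5; s(21) = 9; s(22) = 28; s(23) = 8; s(24) = 6; s(25) = 28; s(26) = 2; s(27) = 27; s(28) = 25; s(29) = 5; s(30) = 27; s(31) = 31; s(32) = 17.
Since (s(31), s(32)) = (s(1), s(2)) = (31, 17) (two consecutive terms determine the rest), the sequence is periodic with period 30.

30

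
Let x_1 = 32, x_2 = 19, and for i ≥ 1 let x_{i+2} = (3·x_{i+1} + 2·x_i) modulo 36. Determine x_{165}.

5

Computing terms: x_1 = 32, x_2 = 19, x_3 = 13, x_4 = 5, x_5 = 5, x_6 = 25, x_7 = 13, x_8 = 17, x_9 = 5, x_{10} = 13, x_{11} = 13, x_{12} = 29, x_{13} = 5, x_{14} = 1, x_{15} = 13, x_{16} = 5.
Since (x_{15}, x_{16}) = (x_3, x_4) = (13, 5) (two consecutive terms determine the rest), the sequence is eventually periodic: after a pre-period of length 2 it cycles with period 12.
For i ≥ 3, x_i depends only on (i - 3) mod 12. (165 - 3) mod 12 = 6, so x_{165} = x_9 = 5.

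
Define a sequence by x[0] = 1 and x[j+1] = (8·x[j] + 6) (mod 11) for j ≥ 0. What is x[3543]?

4

Listing terms: x[0] = 1; x[1] = 3; x[2] = 8; x[3] = 4; x[4] = 5; x[5] = 2; x[6] = 0; x[7] = 6; x[8] = 10; x[9] = 9; x[10] = 1.
The sequence repeats with period 10.
(3543 - 0) mod 10 = 3, so x[3543] = x[3] = 4.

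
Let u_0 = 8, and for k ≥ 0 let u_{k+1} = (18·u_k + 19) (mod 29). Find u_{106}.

Listing terms: u_0 = 8; u_1 = 18; u_2 = 24; u_3 = 16; u_4 = 17; u_5 = 6; u_6 = 11; u_7 = 14; u_8 = 10; u_9 = 25; u_{10} = 5; u_{11} = 22; u_{12} = 9; u_{13} = 7; u_{14} = 0; u_{15} = 19; u_{16} = 13; u_{17} = 21; u_{18} = 20; u_{19} = 2; u_{20} = 26; u_{21} = 23; u_{22} = 27; u_{23} = 12; u_{24} = 3; u_{25} = 15; u_{26} = 28; u_{27} = 1; u_{28} = 8.
The sequence repeats with period 28.
(106 - 0) mod 28 = 22, so u_{106} = u_{22} = 27.

27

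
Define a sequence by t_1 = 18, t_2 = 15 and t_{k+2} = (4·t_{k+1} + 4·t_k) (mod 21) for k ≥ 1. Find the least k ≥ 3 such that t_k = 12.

6

Computing terms: t_1 = 18; t_2 = 15; t_3 = 6; t_4 = 0; t_5 = 3; t_6 = 12; t_7 = 18; t_8 = 15.
Since (t_7, t_8) = (t_1, t_2) = (18, 15) (two consecutive terms determine the rest), the sequence is periodic with period 6.
The value 12 first appears (with k ≥ 3) at t_6.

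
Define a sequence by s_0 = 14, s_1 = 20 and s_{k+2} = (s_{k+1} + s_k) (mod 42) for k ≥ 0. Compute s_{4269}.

We have s_0 = 14; s_1 = 20; s_2 = 34; s_3 = 12; s_4 = 4; s_5 = 16; s_6 = 20; s_7 = 36; s_8 = 14; s_9 = 8; s_{10} = 22; s_{11} = 30; s_{12} = 10; s_{13} = 40; s_{14} = 8; s_{15} = 6; s_{16} = 14; s_{17} = 20.
Since (s_{16}, s_{17}) = (s_0, s_1) = (14, 20) (two consecutive terms determine the rest), the sequence is periodic with period 16.
So s_{4269} = s_{0 + ((4269-0) mod 16)} = s_{13} = 40.

40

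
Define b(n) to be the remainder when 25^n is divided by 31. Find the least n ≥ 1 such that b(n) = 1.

b(0) = 1,  b(1) = 25,  b(2) = 5,  b(3) = 1.
The sequence repeats with period 3.
The value 1 next appears (with n ≥ 1) at b(3).

3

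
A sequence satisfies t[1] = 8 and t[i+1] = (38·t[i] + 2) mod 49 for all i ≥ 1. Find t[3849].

Computing terms: t[1] = 8,  t[2] = 12,  t[3] = 17,  t[4] = 11,  t[5] = 28,  t[6] = 37,  t[7] = 36,  t[8] = 47,  t[9] = 24,  t[10] = 32,  t[11] = 42,  t[12] = 30,  t[13] = 15,  t[14] = 33,  t[15] = 31,  t[16] = 4,  t[17] = 7,  t[18] = 23,  t[19] = 43,  t[20] = 19,  t[21] = 38,  t[22] = 25,  t[23] = 21,  t[24] = 16,  t[25] = 22,  t[26] = 5,  t[27] = 45,  t[28] = 46,  t[29] = 35,  t[30] = 9,  t[31] = 1,  t[32] = 40,  t[33] = 3,  t[34] = 18,  t[35] = 0,  t[36] = 2,  t[37] = 29,  t[38] = 26,  t[39] = 10,  t[40] = 39,  t[41] = 14,  t[42] = 44,  t[43] = 8.
Since t[43] = t[1] = 8, the sequence is periodic with period 42.
So t[3849] = t[1 + ((3849-1) mod 42)] = t[27] = 45.

45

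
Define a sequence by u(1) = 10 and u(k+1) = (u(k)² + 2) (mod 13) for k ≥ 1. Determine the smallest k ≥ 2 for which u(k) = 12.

4

Computing terms: u(1) = 10; u(2) = 11; u(3) = 6; u(4) = 12; u(5) = 3; u(6) = 11.
Since u(6) = u(2) = 11, the sequence is eventually periodic: after a pre-period of length 1 it cycles with period 4.
The value 12 first appears (with k ≥ 2) at u(4).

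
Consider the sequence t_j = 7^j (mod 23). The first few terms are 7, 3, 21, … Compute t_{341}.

Computing terms: t_1 = 7,  t_2 = 3,  t_3 = 21,  t_4 = 9,  t_5 = 17,  t_6 = 4,  t_7 = 5,  t_8 = 12,  t_9 = 15,  t_{10} = 13,  t_{11} = 22,  t_{12} = 16,  t_{13} = 20,  t_{14} = 2,  t_{15} = 14,  t_{16} = 6,  t_{17} = 19,  t_{18} = 18,  t_{19} = 11,  t_{20} = 8,  t_{21} = 10,  t_{22} = 1,  t_{23} = 7.
The sequence repeats with period 22.
So t_{341} = t_{1 + ((341-1) mod 22)} = t_{11} = 22.

22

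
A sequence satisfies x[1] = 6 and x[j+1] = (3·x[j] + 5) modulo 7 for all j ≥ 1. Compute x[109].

6

Listing terms: x[1] = 6, x[2] = 2, x[3] = 4, x[4] = 3, x[5] = 0, x[6] = 5, x[7] = 6.
Since x[7] = x[1] = 6, the sequence is periodic with period 6.
So x[109] = x[1 + ((109-1) mod 6)] = x[1] = 6.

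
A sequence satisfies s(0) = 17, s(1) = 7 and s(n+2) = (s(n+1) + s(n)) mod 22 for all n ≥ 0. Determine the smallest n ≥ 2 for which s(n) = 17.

s(0) = 17; s(1) = 7; s(2) = 2; s(3) = 9; s(4) = 11; s(5) = 20; s(6) = 9; s(7) = 7; s(8) = 16; s(9) = 1; s(10) = 17; s(11) = 18; s(12) = 13; s(13) = 9; s(14) = 0; s(15) = 9; s(16) = 9; s(17) = 18; s(18) = 5; s(19) = 1; s(20) = 6; s(21) = 7; s(22) = 13; s(23) = 20; s(24) = 11; s(25) = 9; s(26) = 20; s(27) = 7; s(28) = 5; s(29) = 12; s(30) = 17; s(31) = 7.
Since (s(30), s(31)) = (s(0), s(1)) = (17, 7) (two consecutive terms determine the rest), the sequence is periodic with period 30.
The value 17 first appears (with n ≥ 2) at s(10).

10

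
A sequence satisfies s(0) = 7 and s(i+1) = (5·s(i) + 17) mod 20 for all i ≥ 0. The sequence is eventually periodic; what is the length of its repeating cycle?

4

Computing terms: s(0) = 7, s(1) = 12, s(2) = 17, s(3) = 2, s(4) = 7.
Since s(4) = s(0) = 7, the sequence is periodic with period 4.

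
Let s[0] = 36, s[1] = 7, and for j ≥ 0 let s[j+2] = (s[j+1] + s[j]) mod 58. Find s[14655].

22

s[0] = 36; s[1] = 7; s[2] = 43; s[3] = 50; s[4] = 35; s[5] = 27; s[6] = 4; s[7] = 31; s[8] = 35; s[9] = 8; s[10] = 43; s[11] = 51; s[12] = 36; s[13] = 29; s[14] = 7; s[15] = 36; s[16] = 43; s[17] = 21; s[18] = 6; s[19] = 27; s[20] = 33; s[21] = 2; s[22] = 35; s[23] = 37; s[24] = 14; s[25] = 51; s[26] = 7; s[27] = 0; s[28] = 7; s[29] = 7; s[30] = 14; s[31] = 21; s[32] = 35; s[33] = 56; s[34] = 33; s[35] = 31; s[36] = 6; s[37] = 37; s[38] = 43; s[39] = 22; s[40] = 7; s[41] = 29; s[42] = 36; s[43] = 7.
Since (s[42], s[43]) = (s[0], s[1]) = (36, 7) (two consecutive terms determine the rest), the sequence is periodic with period 42.
(14655 - 0) mod 42 = 39, so s[14655] = s[39] = 22.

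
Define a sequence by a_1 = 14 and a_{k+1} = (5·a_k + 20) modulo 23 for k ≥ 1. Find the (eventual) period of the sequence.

22

a_1 = 14, a_2 = 21, a_3 = 10, a_4 = 1, a_5 = 2, a_6 = 7, a_7 = 9, a_8 = 19, a_9 = 0, a_{10} = 20, a_{11} = 5, a_{12} = 22, a_{13} = 15, a_{14} = 3, a_{15} = 12, a_{16} = 11, a_{17} = 6, a_{18} = 4, a_{19} = 17, a_{20} = 13, a_{21} = 16, a_{22} = 8, a_{23} = 14.
Since a_{23} = a_1 = 14, the sequence is periodic with period 22.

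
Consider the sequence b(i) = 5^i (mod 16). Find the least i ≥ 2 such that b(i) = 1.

4

b(1) = 5,  b(2) = 9,  b(3) = 13,  b(4) = 1,  b(5) = 5.
Since b(5) = b(1) = 5, the sequence is periodic with period 4.
The value 1 first appears (with i ≥ 2) at b(4).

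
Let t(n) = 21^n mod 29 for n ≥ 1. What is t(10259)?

t(1) = 21; t(2) = 6; t(3) = 10; t(4) = 7; t(5) = 2; t(6) = 13; t(7) = 12; t(8) = 20; t(9) = 14; t(10) = 4; t(11) = 26; t(12) = 24; t(13) = 11; t(14) = 28; t(15) = 8; t(16) = 23; t(17) = 19; t(18) = 22; t(19) = 27; t(20) = 16; t(21) = 17; t(22) = 9; t(23) = 15; t(24) = 25; t(25) = 3; t(26) = 5; t(27) = 18; t(28) = 1; t(29) = 21.
The sequence repeats with period 28.
So t(10259) = t(1 + ((10259-1) mod 28)) = t(11) = 26.

26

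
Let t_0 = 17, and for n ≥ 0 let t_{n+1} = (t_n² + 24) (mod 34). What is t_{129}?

Listing terms: t_0 = 17; t_1 = 7; t_2 = 5; t_3 = 15; t_4 = 11; t_5 = 9; t_6 = 3; t_7 = 33; t_8 = 25; t_9 = 3.
Since t_9 = t_6 = 3, the sequence is eventually periodic: after a pre-period of length 6 it cycles with period 3.
For n ≥ 6, t_n depends only on (n - 6) mod 3. (129 - 6) mod 3 = 0, so t_{129} = t_6 = 3.

3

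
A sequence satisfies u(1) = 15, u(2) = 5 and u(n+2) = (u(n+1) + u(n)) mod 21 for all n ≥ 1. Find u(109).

18

Listing terms: u(1) = 15,  u(2) = 5,  u(3) = 20,  u(4) = 4,  u(5) = 3,  u(6) = 7,  u(7) = 10,  u(8) = 17,  u(9) = 6,  u(10) = 2,  u(11) = 8,  u(12) = 10,  u(13) = 18,  u(14) = 7,  u(15) = 4,  u(16) = 11,  u(17) = 15,  u(18) = 5.
The sequence repeats with period 16.
So u(109) = u(1 + ((109-1) mod 16)) = u(13) = 18.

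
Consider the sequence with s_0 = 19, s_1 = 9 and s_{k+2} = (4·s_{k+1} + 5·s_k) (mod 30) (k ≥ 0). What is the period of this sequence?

6

Computing terms: s_0 = 19, s_1 = 9, s_2 = 11, s_3 = 29, s_4 = 21, s_5 = 19, s_6 = 1, s_7 = 9, s_8 = 11.
Since (s_7, s_8) = (s_1, s_2) = (9, 11) (two consecutive terms determine the rest), the sequence is eventually periodic: after a pre-period of length 1 it cycles with period 6.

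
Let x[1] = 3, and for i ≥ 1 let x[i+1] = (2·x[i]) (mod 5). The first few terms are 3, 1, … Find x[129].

3

Listing terms: x[1] = 3; x[2] = 1; x[3] = 2; x[4] = 4; x[5] = 3.
Since x[5] = x[1] = 3, the sequence is periodic with period 4.
(129 - 1) mod 4 = 0, so x[129] = x[1] = 3.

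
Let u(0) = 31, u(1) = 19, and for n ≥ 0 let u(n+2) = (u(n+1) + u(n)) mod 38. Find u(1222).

We have u(0) = 31, u(1) = 19, u(2) = 12, u(3) = 31, u(4) = 5, u(5) = 36, u(6) = 3, u(7) = 1, u(8) = 4, u(9) = 5, u(10) = 9, u(11) = 14, u(12) = 23, u(13) = 37, u(14) = 22, u(15) = 21, u(16) = 5, u(17) = 26, u(18) = 31, u(19) = 19.
Since (u(18), u(19)) = (u(0), u(1)) = (31, 19) (two consecutive terms determine the rest), the sequence is periodic with period 18.
So u(1222) = u(0 + ((1222-0) mod 18)) = u(16) = 5.

5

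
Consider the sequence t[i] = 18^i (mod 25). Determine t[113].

18

Listing terms: t[1] = 18; t[2] = 24; t[3] = 7; t[4] = 1; t[5] = 18.
Since t[5] = t[1] = 18, the sequence is periodic with period 4.
So t[113] = t[1 + ((113-1) mod 4)] = t[1] = 18.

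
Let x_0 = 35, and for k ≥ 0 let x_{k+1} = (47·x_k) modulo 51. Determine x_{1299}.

4

We have x_0 = 35; x_1 = 13; x_2 = 50; x_3 = 4; x_4 = 35.
The sequence repeats with period 4.
(1299 - 0) mod 4 = 3, so x_{1299} = x_3 = 4.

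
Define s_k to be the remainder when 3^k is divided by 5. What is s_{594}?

Listing terms: s_1 = 3, s_2 = 4, s_3 = 2, s_4 = 1, s_5 = 3.
Since s_5 = s_1 = 3, the sequence is periodic with period 4.
(594 - 1) mod 4 = 1, so s_{594} = s_2 = 4.

4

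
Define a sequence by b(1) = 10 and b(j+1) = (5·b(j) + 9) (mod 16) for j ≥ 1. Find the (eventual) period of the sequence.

16

b(1) = 10, b(2) = 11, b(3) = 0, b(4) = 9, b(5) = 6, b(6) = 7, b(7) = 12, b(8) = 5, b(9) = 2, b(10) = 3, b(11) = 8, b(12) = 1, b(13) = 14, b(14) = 15, b(15) = 4, b(16) = 13, b(17) = 10.
The sequence repeats with period 16.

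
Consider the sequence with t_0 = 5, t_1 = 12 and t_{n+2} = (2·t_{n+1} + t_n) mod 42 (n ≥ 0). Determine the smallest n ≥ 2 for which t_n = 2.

We have t_0 = 5, t_1 = 12, t_2 = 29, t_3 = 28, t_4 = 1, t_5 = 30, t_6 = 19, t_7 = 26, t_8 = 29, t_9 = 0, t_{10} = 29, t_{11} = 16, t_{12} = 19, t_{13} = 12, t_{14} = 1, t_{15} = 14, t_{16} = 29, t_{17} = 30, t_{18} = 5, t_{19} = 40, t_{20} = 1, t_{21} = 0, t_{22} = 1, t_{23} = 2, t_{24} = 5, t_{25} = 12.
The sequence repeats with period 24.
The value 2 first appears (with n ≥ 2) at t_{23}.

23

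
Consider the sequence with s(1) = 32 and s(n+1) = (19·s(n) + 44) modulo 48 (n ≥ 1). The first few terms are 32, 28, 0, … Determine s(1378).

s(1) = 32, s(2) = 28, s(3) = 0, s(4) = 44, s(5) = 16, s(6) = 12, s(7) = 32.
Since s(7) = s(1) = 32, the sequence is periodic with period 6.
(1378 - 1) mod 6 = 3, so s(1378) = s(4) = 44.

44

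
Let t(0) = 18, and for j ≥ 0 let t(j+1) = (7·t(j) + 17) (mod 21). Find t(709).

17

We have t(0) = 18,  t(1) = 17,  t(2) = 10,  t(3) = 3,  t(4) = 17.
Since t(4) = t(1) = 17, the sequence is eventually periodic: after a pre-period of length 1 it cycles with period 3.
For j ≥ 1, t(j) depends only on (j - 1) mod 3. (709 - 1) mod 3 = 0, so t(709) = t(1) = 17.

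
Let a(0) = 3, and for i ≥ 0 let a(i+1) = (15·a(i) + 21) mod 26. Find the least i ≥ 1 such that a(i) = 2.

3

We have a(0) = 3, a(1) = 14, a(2) = 23, a(3) = 2, a(4) = 25, a(5) = 6, a(6) = 7, a(7) = 22, a(8) = 13, a(9) = 8, a(10) = 11, a(11) = 4, a(12) = 3.
Since a(12) = a(0) = 3, the sequence is periodic with period 12.
The value 2 first appears (with i ≥ 1) at a(3).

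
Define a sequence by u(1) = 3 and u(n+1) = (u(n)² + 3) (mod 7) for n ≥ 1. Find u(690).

0

We have u(1) = 3, u(2) = 5, u(3) = 0, u(4) = 3.
Since u(4) = u(1) = 3, the sequence is periodic with period 3.
(690 - 1) mod 3 = 2, so u(690) = u(3) = 0.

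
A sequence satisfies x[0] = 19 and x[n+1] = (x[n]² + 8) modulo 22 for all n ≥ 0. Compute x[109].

x[0] = 19,  x[1] = 17,  x[2] = 11,  x[3] = 19.
Since x[3] = x[0] = 19, the sequence is periodic with period 3.
(109 - 0) mod 3 = 1, so x[109] = x[1] = 17.

17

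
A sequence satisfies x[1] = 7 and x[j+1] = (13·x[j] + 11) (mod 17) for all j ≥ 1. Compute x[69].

7

Computing terms: x[1] = 7, x[2] = 0, x[3] = 11, x[4] = 1, x[5] = 7.
Since x[5] = x[1] = 7, the sequence is periodic with period 4.
So x[69] = x[1 + ((69-1) mod 4)] = x[1] = 7.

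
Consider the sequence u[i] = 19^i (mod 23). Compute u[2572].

We have u[0] = 1,  u[1] = 19,  u[2] = 16,  u[3] = 5,  u[4] = 3,  u[5] = 11,  u[6] = 2,  u[7] = 15,  u[8] = 9,  u[9] = 10,  u[10] = 6,  u[11] = 22,  u[12] = 4,  u[13] = 7,  u[14] = 18,  u[15] = 20,  u[16] = 12,  u[17] = 21,  u[18] = 8,  u[19] = 14,  u[20] = 13,  u[21] = 17,  u[22] = 1.
The sequence repeats with period 22.
So u[2572] = u[0 + ((2572-0) mod 22)] = u[20] = 13.

13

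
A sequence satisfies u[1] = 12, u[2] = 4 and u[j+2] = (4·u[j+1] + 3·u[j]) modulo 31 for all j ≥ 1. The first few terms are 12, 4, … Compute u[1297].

4

Listing terms: u[1] = 12; u[2] = 4; u[3] = 21; u[4] = 3; u[5] = 13; u[6] = 30; u[7] = 4; u[8] = 13; u[9] = 2; u[10] = 16; u[11] = 8; u[12] = 18; u[13] = 3; u[14] = 4; u[15] = 25; u[16] = 19; u[17] = 27; u[18] = 10; u[19] = 28; u[20] = 18; u[21] = 1; u[22] = 27; u[23] = 18; u[24] = 29; u[25] = 15; u[26] = 23; u[27] = 13; u[28] = 28; u[29] = 27; u[30] = 6; u[31] = 12; u[32] = 4.
Since (u[31], u[32]) = (u[1], u[2]) = (12, 4) (two consecutive terms determine the rest), the sequence is periodic with period 30.
(1297 - 1) mod 30 = 6, so u[1297] = u[7] = 4.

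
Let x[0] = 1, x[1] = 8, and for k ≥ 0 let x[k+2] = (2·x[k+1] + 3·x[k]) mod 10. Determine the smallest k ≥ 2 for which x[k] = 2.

3

x[0] = 1, x[1] = 8, x[2] = 9, x[3] = 2, x[4] = 1, x[5] = 8.
The sequence repeats with period 4.
The value 2 first appears (with k ≥ 2) at x[3].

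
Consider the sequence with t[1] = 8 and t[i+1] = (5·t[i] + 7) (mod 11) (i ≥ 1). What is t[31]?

Listing terms: t[1] = 8; t[2] = 3; t[3] = 0; t[4] = 7; t[5] = 9; t[6] = 8.
Since t[6] = t[1] = 8, the sequence is periodic with period 5.
So t[31] = t[1 + ((31-1) mod 5)] = t[1] = 8.

8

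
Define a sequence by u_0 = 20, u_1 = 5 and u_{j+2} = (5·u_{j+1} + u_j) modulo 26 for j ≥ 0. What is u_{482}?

19

u_0 = 20; u_1 = 5; u_2 = 19; u_3 = 22; u_4 = 25; u_5 = 17; u_6 = 6; u_7 = 21; u_8 = 7; u_9 = 4; u_{10} = 1; u_{11} = 9; u_{12} = 20; u_{13} = 5.
Since (u_{12}, u_{13}) = (u_0, u_1) = (20, 5) (two consecutive terms determine the rest), the sequence is periodic with period 12.
(482 - 0) mod 12 = 2, so u_{482} = u_2 = 19.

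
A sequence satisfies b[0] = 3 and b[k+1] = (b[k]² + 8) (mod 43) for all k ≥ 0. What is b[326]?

23

Computing terms: b[0] = 3,  b[1] = 17,  b[2] = 39,  b[3] = 24,  b[4] = 25,  b[5] = 31,  b[6] = 23,  b[7] = 21,  b[8] = 19,  b[9] = 25.
Since b[9] = b[4] = 25, the sequence is eventually periodic: after a pre-period of length 4 it cycles with period 5.
For k ≥ 4, b[k] depends only on (k - 4) mod 5. (326 - 4) mod 5 = 2, so b[326] = b[6] = 23.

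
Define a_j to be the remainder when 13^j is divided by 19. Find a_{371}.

2

We have a_1 = 13; a_2 = 17; a_3 = 12; a_4 = 4; a_5 = 14; a_6 = 11; a_7 = 10; a_8 = 16; a_9 = 18; a_{10} = 6; a_{11} = 2; a_{12} = 7; a_{13} = 15; a_{14} = 5; a_{15} = 8; a_{16} = 9; a_{17} = 3; a_{18} = 1; a_{19} = 13.
Since a_{19} = a_1 = 13, the sequence is periodic with period 18.
(371 - 1) mod 18 = 10, so a_{371} = a_{11} = 2.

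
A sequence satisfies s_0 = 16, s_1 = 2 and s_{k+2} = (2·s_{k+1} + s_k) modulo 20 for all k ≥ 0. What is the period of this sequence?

Listing terms: s_0 = 16,  s_1 = 2,  s_2 = 0,  s_3 = 2,  s_4 = 4,  s_5 = 10,  s_6 = 4,  s_7 = 18,  s_8 = 0,  s_9 = 18,  s_{10} = 16,  s_{11} = 10,  s_{12} = 16,  s_{13} = 2.
Since (s_{12}, s_{13}) = (s_0, s_1) = (16, 2) (two consecutive terms determine the rest), the sequence is periodic with period 12.

12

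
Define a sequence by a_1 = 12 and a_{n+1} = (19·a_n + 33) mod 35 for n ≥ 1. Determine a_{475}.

Computing terms: a_1 = 12,  a_2 = 16,  a_3 = 22,  a_4 = 31,  a_5 = 27,  a_6 = 21,  a_7 = 12.
Since a_7 = a_1 = 12, the sequence is periodic with period 6.
(475 - 1) mod 6 = 0, so a_{475} = a_1 = 12.

12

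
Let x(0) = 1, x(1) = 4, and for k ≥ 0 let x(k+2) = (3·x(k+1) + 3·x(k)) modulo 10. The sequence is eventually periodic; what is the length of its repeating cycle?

Listing terms: x(0) = 1; x(1) = 4; x(2) = 5; x(3) = 7; x(4) = 6; x(5) = 9; x(6) = 5; x(7) = 2; x(8) = 1; x(9) = 9; x(10) = 0; x(11) = 7; x(12) = 1; x(13) = 4.
Since (x(12), x(13)) = (x(0), x(1)) = (1, 4) (two consecutive terms determine the rest), the sequence is periodic with period 12.

12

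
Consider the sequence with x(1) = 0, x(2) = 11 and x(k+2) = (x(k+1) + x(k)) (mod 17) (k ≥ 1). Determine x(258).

x(1) = 0; x(2) = 11; x(3) = 11; x(4) = 5; x(5) = 16; x(6) = 4; x(7) = 3; x(8) = 7; x(9) = 10; x(10) = 0; x(11) = 10; x(12) = 10; x(13) = 3; x(14) = 13; x(15) = 16; x(16) = 12; x(17) = 11; x(18) = 6; x(19) = 0; x(20) = 6; x(21) = 6; x(22) = 12; x(23) = 1; x(24) = 13; x(25) = 14; x(26) = 10; x(27) = 7; x(28) = 0; x(29) = 7; x(30) = 7; x(31) = 14; x(32) = 4; x(33) = 1; x(34) = 5; x(35) = 6; x(36) = 11; x(37) = 0; x(38) = 11.
Since (x(37), x(38)) = (x(1), x(2)) = (0, 11) (two consecutive terms determine the rest), the sequence is periodic with period 36.
(258 - 1) mod 36 = 5, so x(258) = x(6) = 4.

4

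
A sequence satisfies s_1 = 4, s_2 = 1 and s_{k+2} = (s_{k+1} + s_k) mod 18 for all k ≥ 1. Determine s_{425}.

7

s_1 = 4, s_2 = 1, s_3 = 5, s_4 = 6, s_5 = 11, s_6 = 17, s_7 = 10, s_8 = 9, s_9 = 1, s_{10} = 10, s_{11} = 11, s_{12} = 3, s_{13} = 14, s_{14} = 17, s_{15} = 13, s_{16} = 12, s_{17} = 7, s_{18} = 1, s_{19} = 8, s_{20} = 9, s_{21} = 17, s_{22} = 8, s_{23} = 7, s_{24} = 15, s_{25} = 4, s_{26} = 1.
The sequence repeats with period 24.
So s_{425} = s_{1 + ((425-1) mod 24)} = s_{17} = 7.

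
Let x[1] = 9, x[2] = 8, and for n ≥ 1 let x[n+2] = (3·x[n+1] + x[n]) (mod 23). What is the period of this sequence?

22

We have x[1] = 9,  x[2] = 8,  x[3] = 10,  x[4] = 15,  x[5] = 9,  x[6] = 19,  x[7] = 20,  x[8] = 10,  x[9] = 4,  x[10] = 22,  x[11] = 1,  x[12] = 2,  x[13] = 7,  x[14] = 0,  x[15] = 7,  x[16] = 21,  x[17] = 1,  x[18] = 1,  x[19] = 4,  x[20] = 13,  x[21] = 20,  x[22] = 4,  x[23] = 9,  x[24] = 8.
The sequence repeats with period 22.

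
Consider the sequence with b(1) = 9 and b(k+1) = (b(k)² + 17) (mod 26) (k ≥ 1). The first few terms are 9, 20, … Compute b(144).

b(1) = 9, b(2) = 20, b(3) = 1, b(4) = 18, b(5) = 3, b(6) = 0, b(7) = 17, b(8) = 20.
Since b(8) = b(2) = 20, the sequence is eventually periodic: after a pre-period of length 1 it cycles with period 6.
For k ≥ 2, b(k) depends only on (k - 2) mod 6. (144 - 2) mod 6 = 4, so b(144) = b(6) = 0.

0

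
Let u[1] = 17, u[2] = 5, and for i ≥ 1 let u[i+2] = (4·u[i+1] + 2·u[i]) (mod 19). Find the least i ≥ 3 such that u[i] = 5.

5

Listing terms: u[1] = 17; u[2] = 5; u[3] = 16; u[4] = 17; u[5] = 5.
The sequence repeats with period 3.
The value 5 next appears (with i ≥ 3) at u[5].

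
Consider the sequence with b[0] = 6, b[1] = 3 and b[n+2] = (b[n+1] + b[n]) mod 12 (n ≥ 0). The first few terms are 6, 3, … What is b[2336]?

9

We have b[0] = 6; b[1] = 3; b[2] = 9; b[3] = 0; b[4] = 9; b[5] = 9; b[6] = 6; b[7] = 3.
The sequence repeats with period 6.
So b[2336] = b[0 + ((2336-0) mod 6)] = b[2] = 9.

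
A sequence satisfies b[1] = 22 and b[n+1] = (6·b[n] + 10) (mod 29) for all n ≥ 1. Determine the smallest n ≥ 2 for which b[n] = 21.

Listing terms: b[1] = 22; b[2] = 26; b[3] = 21; b[4] = 20; b[5] = 14; b[6] = 7; b[7] = 23; b[8] = 3; b[9] = 28; b[10] = 4; b[11] = 5; b[12] = 11; b[13] = 18; b[14] = 2; b[15] = 22.
The sequence repeats with period 14.
The value 21 first appears (with n ≥ 2) at b[3].

3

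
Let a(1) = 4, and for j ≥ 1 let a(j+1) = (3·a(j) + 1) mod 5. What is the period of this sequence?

We have a(1) = 4,  a(2) = 3,  a(3) = 0,  a(4) = 1,  a(5) = 4.
Since a(5) = a(1) = 4, the sequence is periodic with period 4.

4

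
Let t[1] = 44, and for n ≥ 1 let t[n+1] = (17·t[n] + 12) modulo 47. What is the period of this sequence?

Listing terms: t[1] = 44, t[2] = 8, t[3] = 7, t[4] = 37, t[5] = 30, t[6] = 5, t[7] = 3, t[8] = 16, t[9] = 2, t[10] = 46, t[11] = 42, t[12] = 21, t[13] = 40, t[14] = 34, t[15] = 26, t[16] = 31, t[17] = 22, t[18] = 10, t[19] = 41, t[20] = 4, t[21] = 33, t[22] = 9, t[23] = 24, t[24] = 44.
The sequence repeats with period 23.

23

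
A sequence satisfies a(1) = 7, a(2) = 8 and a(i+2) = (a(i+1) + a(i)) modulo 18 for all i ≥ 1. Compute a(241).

Listing terms: a(1) = 7, a(2) = 8, a(3) = 15, a(4) = 5, a(5) = 2, a(6) = 7, a(7) = 9, a(8) = 16, a(9) = 7, a(10) = 5, a(11) = 12, a(12) = 17, a(13) = 11, a(14) = 10, a(15) = 3, a(16) = 13, a(17) = 16, a(18) = 11, a(19) = 9, a(20) = 2, a(21) = 11, a(22) = 13, a(23) = 6, a(24) = 1, a(25) = 7, a(26) = 8.
The sequence repeats with period 24.
So a(241) = a(1 + ((241-1) mod 24)) = a(1) = 7.

7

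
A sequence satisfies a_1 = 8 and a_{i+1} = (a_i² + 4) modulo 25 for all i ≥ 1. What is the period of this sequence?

Computing terms: a_1 = 8; a_2 = 18; a_3 = 3; a_4 = 13; a_5 = 23; a_6 = 8.
The sequence repeats with period 5.

5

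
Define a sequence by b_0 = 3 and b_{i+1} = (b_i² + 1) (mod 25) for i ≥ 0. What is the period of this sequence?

3

Listing terms: b_0 = 3; b_1 = 10; b_2 = 1; b_3 = 2; b_4 = 5; b_5 = 1.
Since b_5 = b_2 = 1, the sequence is eventually periodic: after a pre-period of length 2 it cycles with period 3.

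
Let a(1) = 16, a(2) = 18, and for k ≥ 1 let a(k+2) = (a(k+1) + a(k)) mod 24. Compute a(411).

10

a(1) = 16; a(2) = 18; a(3) = 10; a(4) = 4; a(5) = 14; a(6) = 18; a(7) = 8; a(8) = 2; a(9) = 10; a(10) = 12; a(11) = 22; a(12) = 10; a(13) = 8; a(14) = 18; a(15) = 2; a(16) = 20; a(17) = 22; a(18) = 18; a(19) = 16; a(20) = 10; a(21) = 2; a(22) = 12; a(23) = 14; a(24) = 2; a(25) = 16; a(26) = 18.
The sequence repeats with period 24.
(411 - 1) mod 24 = 2, so a(411) = a(3) = 10.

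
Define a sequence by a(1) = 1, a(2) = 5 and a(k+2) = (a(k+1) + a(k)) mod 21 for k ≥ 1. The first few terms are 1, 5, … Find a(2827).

15

Computing terms: a(1) = 1; a(2) = 5; a(3) = 6; a(4) = 11; a(5) = 17; a(6) = 7; a(7) = 3; a(8) = 10; a(9) = 13; a(10) = 2; a(11) = 15; a(12) = 17; a(13) = 11; a(14) = 7; a(15) = 18; a(16) = 4; a(17) = 1; a(18) = 5.
Since (a(17), a(18)) = (a(1), a(2)) = (1, 5) (two consecutive terms determine the rest), the sequence is periodic with period 16.
(2827 - 1) mod 16 = 10, so a(2827) = a(11) = 15.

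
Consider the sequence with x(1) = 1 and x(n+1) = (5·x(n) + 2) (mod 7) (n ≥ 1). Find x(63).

2

Listing terms: x(1) = 1,  x(2) = 0,  x(3) = 2,  x(4) = 5,  x(5) = 6,  x(6) = 4,  x(7) = 1.
Since x(7) = x(1) = 1, the sequence is periodic with period 6.
(63 - 1) mod 6 = 2, so x(63) = x(3) = 2.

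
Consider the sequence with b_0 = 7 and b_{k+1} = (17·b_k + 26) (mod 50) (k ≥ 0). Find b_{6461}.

45

b_0 = 7,  b_1 = 45,  b_2 = 41,  b_3 = 23,  b_4 = 17,  b_5 = 15,  b_6 = 31,  b_7 = 3,  b_8 = 27,  b_9 = 35,  b_{10} = 21,  b_{11} = 33,  b_{12} = 37,  b_{13} = 5,  b_{14} = 11,  b_{15} = 13,  b_{16} = 47,  b_{17} = 25,  b_{18} = 1,  b_{19} = 43,  b_{20} = 7.
The sequence repeats with period 20.
So b_{6461} = b_{0 + ((6461-0) mod 20)} = b_1 = 45.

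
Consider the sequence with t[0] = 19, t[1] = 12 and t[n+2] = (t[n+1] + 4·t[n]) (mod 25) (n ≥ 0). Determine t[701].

Computing terms: t[0] = 19, t[1] = 12, t[2] = 13, t[3] = 11, t[4] = 13, t[5] = 7, t[6] = 9, t[7] = 12, t[8] = 23, t[9] = 21, t[10] = 13, t[11] = 22, t[12] = 24, t[13] = 12, t[14] = 8, t[15] = 6, t[16] = 13, t[17] = 12, t[18] = 14, t[19] = 12, t[20] = 18, t[21] = 16, t[22] = 13, t[23] = 2, t[24] = 4, t[25] = 12, t[26] = 3, t[27] = 1, t[28] = 13, t[29] = 17, t[30] = 19, t[31] = 12.
The sequence repeats with period 30.
So t[701] = t[0 + ((701-0) mod 30)] = t[11] = 22.

22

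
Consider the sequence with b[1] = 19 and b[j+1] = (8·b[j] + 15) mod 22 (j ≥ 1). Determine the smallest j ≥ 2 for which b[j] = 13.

Computing terms: b[1] = 19,  b[2] = 13,  b[3] = 9,  b[4] = 21,  b[5] = 7,  b[6] = 5,  b[7] = 11,  b[8] = 15,  b[9] = 3,  b[10] = 17,  b[11] = 19.
The sequence repeats with period 10.
The value 13 first appears (with j ≥ 2) at b[2].

2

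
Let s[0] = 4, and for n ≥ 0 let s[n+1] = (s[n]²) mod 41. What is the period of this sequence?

4

We have s[0] = 4; s[1] = 16; s[2] = 10; s[3] = 18; s[4] = 37; s[5] = 16.
Since s[5] = s[1] = 16, the sequence is eventually periodic: after a pre-period of length 1 it cycles with period 4.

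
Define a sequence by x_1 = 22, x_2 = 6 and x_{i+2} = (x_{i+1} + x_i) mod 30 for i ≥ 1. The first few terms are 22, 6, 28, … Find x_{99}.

28

We have x_1 = 22, x_2 = 6, x_3 = 28, x_4 = 4, x_5 = 2, x_6 = 6, x_7 = 8, x_8 = 14, x_9 = 22, x_{10} = 6.
Since (x_9, x_{10}) = (x_1, x_2) = (22, 6) (two consecutive terms determine the rest), the sequence is periodic with period 8.
(99 - 1) mod 8 = 2, so x_{99} = x_3 = 28.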